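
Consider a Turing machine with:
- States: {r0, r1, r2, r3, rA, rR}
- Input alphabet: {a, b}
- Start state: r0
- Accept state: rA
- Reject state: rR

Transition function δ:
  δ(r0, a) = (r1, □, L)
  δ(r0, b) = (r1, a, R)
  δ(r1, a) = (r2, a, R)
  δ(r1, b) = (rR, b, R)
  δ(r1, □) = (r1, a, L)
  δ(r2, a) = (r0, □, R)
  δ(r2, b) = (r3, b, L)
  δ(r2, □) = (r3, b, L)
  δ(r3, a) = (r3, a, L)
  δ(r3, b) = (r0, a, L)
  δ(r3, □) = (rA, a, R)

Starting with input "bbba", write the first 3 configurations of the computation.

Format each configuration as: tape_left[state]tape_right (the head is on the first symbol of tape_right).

Transitions applied:
Step 1: δ(r0, b) = (r1, a, R)
Step 2: δ(r1, b) = (rR, b, R)

The first 3 configurations are:
[r0]bbba ⊢ a[r1]bba ⊢ ab[rR]ba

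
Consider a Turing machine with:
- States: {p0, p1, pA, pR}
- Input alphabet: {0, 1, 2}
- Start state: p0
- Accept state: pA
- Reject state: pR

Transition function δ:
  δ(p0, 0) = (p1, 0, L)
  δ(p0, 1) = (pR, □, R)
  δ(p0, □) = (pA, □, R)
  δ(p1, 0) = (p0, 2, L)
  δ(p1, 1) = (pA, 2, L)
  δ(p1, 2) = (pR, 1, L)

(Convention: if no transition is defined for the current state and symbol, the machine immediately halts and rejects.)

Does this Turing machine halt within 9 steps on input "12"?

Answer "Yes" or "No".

Execution trace:
Initial: [p0]12
Step 1: δ(p0, 1) = (pR, □, R) → □[pR]2

The machine reaches the reject state pR and halts.
The machine halted after 1 step (within the 9-step bound).

Answer: Yes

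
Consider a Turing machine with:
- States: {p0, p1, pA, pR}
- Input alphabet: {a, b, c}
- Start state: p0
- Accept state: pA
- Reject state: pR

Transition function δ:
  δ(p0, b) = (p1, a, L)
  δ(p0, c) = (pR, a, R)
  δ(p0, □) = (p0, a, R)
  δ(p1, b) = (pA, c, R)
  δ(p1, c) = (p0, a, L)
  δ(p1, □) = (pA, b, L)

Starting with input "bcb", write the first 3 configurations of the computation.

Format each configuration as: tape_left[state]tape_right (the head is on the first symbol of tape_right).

Transitions applied:
Step 1: δ(p0, b) = (p1, a, L)
Step 2: δ(p1, □) = (pA, b, L)

The first 3 configurations are:
[p0]bcb ⊢ [p1]□acb ⊢ [pA]□bacb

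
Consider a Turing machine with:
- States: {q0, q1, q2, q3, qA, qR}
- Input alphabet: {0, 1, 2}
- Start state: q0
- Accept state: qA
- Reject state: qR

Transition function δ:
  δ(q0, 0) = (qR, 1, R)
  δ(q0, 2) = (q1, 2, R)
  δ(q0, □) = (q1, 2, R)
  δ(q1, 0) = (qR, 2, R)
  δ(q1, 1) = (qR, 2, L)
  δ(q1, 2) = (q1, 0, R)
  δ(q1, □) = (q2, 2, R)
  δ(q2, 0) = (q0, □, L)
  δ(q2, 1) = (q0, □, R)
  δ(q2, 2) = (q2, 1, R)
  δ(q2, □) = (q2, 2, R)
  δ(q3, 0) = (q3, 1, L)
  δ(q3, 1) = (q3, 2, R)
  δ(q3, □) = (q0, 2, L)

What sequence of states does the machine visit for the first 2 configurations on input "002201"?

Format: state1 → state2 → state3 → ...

Execution trace:
Initial: [q0]002201
Step 1: δ(q0, 0) = (qR, 1, R) → 1[qR]02201

The machine reaches the reject state qR and halts.

State sequence: q0 → qR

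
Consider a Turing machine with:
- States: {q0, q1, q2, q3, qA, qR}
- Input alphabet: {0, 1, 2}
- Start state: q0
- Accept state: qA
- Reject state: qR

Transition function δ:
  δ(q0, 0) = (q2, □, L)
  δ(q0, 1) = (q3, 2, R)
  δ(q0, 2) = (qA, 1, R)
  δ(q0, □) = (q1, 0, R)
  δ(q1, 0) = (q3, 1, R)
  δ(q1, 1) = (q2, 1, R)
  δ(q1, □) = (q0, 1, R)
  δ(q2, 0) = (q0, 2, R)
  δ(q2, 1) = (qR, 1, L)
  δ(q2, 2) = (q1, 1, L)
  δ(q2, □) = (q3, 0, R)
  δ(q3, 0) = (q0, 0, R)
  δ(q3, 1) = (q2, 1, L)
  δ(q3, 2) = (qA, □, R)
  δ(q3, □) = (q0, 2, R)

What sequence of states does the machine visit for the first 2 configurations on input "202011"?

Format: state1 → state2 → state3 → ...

Execution trace:
Initial: [q0]202011
Step 1: δ(q0, 2) = (qA, 1, R) → 1[qA]02011

The machine reaches the accept state qA and halts.

State sequence: q0 → qA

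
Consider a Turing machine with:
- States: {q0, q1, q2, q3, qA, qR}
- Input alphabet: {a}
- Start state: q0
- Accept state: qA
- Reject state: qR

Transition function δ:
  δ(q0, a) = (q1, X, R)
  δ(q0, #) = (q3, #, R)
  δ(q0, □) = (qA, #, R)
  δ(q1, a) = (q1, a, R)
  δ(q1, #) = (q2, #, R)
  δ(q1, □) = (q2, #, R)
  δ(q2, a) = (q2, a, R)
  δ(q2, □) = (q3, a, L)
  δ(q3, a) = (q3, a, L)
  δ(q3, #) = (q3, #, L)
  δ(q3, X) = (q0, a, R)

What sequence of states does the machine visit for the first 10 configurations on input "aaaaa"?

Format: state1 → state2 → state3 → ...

Execution trace:
Initial: [q0]aaaaa
Step 1: δ(q0, a) = (q1, X, R) → X[q1]aaaa
Step 2: δ(q1, a) = (q1, a, R) → Xa[q1]aaa
Step 3: δ(q1, a) = (q1, a, R) → Xaa[q1]aa
Step 4: δ(q1, a) = (q1, a, R) → Xaaa[q1]a
Step 5: δ(q1, a) = (q1, a, R) → Xaaaa[q1]□
Step 6: δ(q1, □) = (q2, #, R) → Xaaaa#[q2]□
Step 7: δ(q2, □) = (q3, a, L) → Xaaaa[q3]#a
Step 8: δ(q3, #) = (q3, #, L) → Xaaa[q3]a#a
Step 9: δ(q3, a) = (q3, a, L) → Xaa[q3]aa#a

State sequence: q0 → q1 → q1 → q1 → q1 → q1 → q2 → q3 → q3 → q3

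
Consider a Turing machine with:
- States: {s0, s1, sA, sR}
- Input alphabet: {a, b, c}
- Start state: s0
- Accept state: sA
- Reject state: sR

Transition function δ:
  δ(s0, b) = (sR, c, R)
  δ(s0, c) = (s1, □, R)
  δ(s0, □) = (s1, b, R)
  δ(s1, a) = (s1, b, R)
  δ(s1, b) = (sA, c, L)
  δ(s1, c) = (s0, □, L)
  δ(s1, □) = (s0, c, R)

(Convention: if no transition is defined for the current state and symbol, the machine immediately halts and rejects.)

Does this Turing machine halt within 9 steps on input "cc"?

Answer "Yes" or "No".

Execution trace:
Initial: [s0]cc
Step 1: δ(s0, c) = (s1, □, R) → □[s1]c
Step 2: δ(s1, c) = (s0, □, L) → [s0]□□
Step 3: δ(s0, □) = (s1, b, R) → b[s1]□
Step 4: δ(s1, □) = (s0, c, R) → bc[s0]□
Step 5: δ(s0, □) = (s1, b, R) → bcb[s1]□
Step 6: δ(s1, □) = (s0, c, R) → bcbc[s0]□
Step 7: δ(s0, □) = (s1, b, R) → bcbcb[s1]□
Step 8: δ(s1, □) = (s0, c, R) → bcbcbc[s0]□
Step 9: δ(s0, □) = (s1, b, R) → bcbcbcb[s1]□

The machine has not reached a halting state after 9 steps.
The machine did not halt within the 9-step bound.

Answer: No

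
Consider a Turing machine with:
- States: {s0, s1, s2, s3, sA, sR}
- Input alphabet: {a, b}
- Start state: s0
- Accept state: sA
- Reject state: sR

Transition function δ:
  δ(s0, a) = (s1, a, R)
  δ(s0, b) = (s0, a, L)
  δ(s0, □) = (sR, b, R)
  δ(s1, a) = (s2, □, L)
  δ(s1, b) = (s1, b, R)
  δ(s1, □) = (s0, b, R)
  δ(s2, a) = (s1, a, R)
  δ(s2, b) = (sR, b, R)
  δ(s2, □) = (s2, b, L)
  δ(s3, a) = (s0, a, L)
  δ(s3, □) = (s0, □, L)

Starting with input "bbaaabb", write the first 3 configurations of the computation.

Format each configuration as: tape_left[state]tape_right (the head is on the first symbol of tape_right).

Transitions applied:
Step 1: δ(s0, b) = (s0, a, L)
Step 2: δ(s0, □) = (sR, b, R)

The first 3 configurations are:
[s0]bbaaabb ⊢ [s0]□abaaabb ⊢ b[sR]abaaabb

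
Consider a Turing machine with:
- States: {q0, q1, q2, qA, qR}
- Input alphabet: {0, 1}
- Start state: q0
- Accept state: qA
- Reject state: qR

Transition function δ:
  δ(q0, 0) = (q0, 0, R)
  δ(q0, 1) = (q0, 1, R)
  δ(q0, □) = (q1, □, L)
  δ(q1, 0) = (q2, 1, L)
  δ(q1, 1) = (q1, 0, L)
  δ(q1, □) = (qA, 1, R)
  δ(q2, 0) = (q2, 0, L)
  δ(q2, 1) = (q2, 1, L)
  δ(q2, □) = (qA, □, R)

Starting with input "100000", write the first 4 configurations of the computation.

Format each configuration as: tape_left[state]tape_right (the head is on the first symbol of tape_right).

Transitions applied:
Step 1: δ(q0, 1) = (q0, 1, R)
Step 2: δ(q0, 0) = (q0, 0, R)
Step 3: δ(q0, 0) = (q0, 0, R)

The first 4 configurations are:
[q0]100000 ⊢ 1[q0]00000 ⊢ 10[q0]0000 ⊢ 100[q0]000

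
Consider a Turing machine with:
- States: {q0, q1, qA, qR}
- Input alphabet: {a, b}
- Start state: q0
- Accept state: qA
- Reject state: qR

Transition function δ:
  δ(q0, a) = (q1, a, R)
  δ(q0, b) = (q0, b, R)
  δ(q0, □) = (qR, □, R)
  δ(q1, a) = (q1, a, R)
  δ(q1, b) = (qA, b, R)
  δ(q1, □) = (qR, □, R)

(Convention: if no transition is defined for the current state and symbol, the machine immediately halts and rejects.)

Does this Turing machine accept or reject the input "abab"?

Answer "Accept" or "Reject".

Execution trace:
Initial: [q0]abab
Step 1: δ(q0, a) = (q1, a, R) → a[q1]bab
Step 2: δ(q1, b) = (qA, b, R) → ab[qA]ab

The machine reaches the accept state qA and halts.

Answer: Accept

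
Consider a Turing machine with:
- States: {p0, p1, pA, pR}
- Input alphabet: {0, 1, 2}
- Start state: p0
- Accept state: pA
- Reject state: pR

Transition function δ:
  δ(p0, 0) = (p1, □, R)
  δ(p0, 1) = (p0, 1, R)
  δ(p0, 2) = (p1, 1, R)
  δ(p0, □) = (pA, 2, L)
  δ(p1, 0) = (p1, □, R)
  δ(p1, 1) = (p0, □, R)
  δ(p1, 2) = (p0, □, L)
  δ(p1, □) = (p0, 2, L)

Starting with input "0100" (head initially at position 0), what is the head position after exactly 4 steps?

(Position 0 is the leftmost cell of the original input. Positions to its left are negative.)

Execution trace (head position shown):
Step 0: [p0]0100  (head at position 0)
Step 1: move right → □[p1]100  (head at position 1)
Step 2: move right → □□[p0]00  (head at position 2)
Step 3: move right → □□□[p1]0  (head at position 3)
Step 4: move right → □□□□[p1]□  (head at position 4)

After 4 steps, the head is at position 4.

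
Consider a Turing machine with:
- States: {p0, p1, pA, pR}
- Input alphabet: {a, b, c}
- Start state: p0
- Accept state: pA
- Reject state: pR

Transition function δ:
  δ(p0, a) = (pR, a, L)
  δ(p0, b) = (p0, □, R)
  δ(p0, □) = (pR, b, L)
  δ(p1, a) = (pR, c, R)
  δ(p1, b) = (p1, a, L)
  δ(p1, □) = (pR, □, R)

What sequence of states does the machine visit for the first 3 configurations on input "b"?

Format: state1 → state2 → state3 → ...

Execution trace:
Initial: [p0]b
Step 1: δ(p0, b) = (p0, □, R) → □[p0]□
Step 2: δ(p0, □) = (pR, b, L) → [pR]□b

The machine reaches the reject state pR and halts.

State sequence: p0 → p0 → pR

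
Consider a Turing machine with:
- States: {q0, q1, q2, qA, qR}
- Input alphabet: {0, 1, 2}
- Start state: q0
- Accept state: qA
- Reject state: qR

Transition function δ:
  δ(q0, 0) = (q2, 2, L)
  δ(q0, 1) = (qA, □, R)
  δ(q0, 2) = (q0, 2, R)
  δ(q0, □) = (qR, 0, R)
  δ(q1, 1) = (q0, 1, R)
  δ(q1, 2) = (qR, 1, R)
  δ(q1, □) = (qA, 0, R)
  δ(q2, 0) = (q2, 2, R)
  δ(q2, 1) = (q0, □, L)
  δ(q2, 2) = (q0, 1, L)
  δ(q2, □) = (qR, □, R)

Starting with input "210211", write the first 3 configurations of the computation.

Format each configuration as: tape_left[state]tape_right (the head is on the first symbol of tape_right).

Transitions applied:
Step 1: δ(q0, 2) = (q0, 2, R)
Step 2: δ(q0, 1) = (qA, □, R)

The first 3 configurations are:
[q0]210211 ⊢ 2[q0]10211 ⊢ 2□[qA]0211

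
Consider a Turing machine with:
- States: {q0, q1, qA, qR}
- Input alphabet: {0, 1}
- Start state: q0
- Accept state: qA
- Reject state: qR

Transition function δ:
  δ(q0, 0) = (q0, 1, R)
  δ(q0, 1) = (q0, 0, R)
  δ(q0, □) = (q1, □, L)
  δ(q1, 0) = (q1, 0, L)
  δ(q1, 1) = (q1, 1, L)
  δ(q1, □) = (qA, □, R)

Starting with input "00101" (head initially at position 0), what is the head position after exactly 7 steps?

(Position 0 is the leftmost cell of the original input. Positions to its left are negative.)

Execution trace (head position shown):
Step 0: [q0]00101  (head at position 0)
Step 1: move right → 1[q0]0101  (head at position 1)
Step 2: move right → 11[q0]101  (head at position 2)
Step 3: move right → 110[q0]01  (head at position 3)
Step 4: move right → 1101[q0]1  (head at position 4)
Step 5: move right → 11010[q0]□  (head at position 5)
Step 6: move left → 1101[q1]0□  (head at position 4)
Step 7: move left → 110[q1]10□  (head at position 3)

After 7 steps, the head is at position 3.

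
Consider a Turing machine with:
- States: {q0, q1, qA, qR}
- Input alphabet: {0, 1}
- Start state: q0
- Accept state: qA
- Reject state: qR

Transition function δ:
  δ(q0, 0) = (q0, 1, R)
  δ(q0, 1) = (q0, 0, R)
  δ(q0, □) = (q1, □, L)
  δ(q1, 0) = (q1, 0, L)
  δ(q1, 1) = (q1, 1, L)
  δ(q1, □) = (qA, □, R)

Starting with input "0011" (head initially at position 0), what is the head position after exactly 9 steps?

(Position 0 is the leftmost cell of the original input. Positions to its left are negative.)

Execution trace (head position shown):
Step 0: [q0]0011  (head at position 0)
Step 1: move right → 1[q0]011  (head at position 1)
Step 2: move right → 11[q0]11  (head at position 2)
Step 3: move right → 110[q0]1  (head at position 3)
Step 4: move right → 1100[q0]□  (head at position 4)
Step 5: move left → 110[q1]0□  (head at position 3)
Step 6: move left → 11[q1]00□  (head at position 2)
Step 7: move left → 1[q1]100□  (head at position 1)
Step 8: move left → [q1]1100□  (head at position 0)
Step 9: move left → [q1]□1100□  (head at position -1)

After 9 steps, the head is at position -1.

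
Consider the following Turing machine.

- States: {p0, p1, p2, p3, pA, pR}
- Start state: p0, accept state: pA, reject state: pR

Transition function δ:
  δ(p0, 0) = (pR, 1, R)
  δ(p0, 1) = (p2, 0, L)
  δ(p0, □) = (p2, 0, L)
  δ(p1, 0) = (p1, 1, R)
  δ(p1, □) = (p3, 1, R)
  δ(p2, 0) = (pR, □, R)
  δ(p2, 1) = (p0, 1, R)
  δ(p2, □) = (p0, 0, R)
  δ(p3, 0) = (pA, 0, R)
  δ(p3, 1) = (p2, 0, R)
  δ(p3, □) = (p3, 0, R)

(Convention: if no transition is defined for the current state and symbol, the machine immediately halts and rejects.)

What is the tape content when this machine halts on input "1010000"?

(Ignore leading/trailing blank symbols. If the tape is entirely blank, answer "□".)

Execution trace:
Initial: [p0]1010000
Step 1: δ(p0, 1) = (p2, 0, L) → [p2]□0010000
Step 2: δ(p2, □) = (p0, 0, R) → 0[p0]0010000
Step 3: δ(p0, 0) = (pR, 1, R) → 01[pR]010000

The machine reaches the reject state pR and halts.

Final tape (ignoring leading/trailing blanks): 01010000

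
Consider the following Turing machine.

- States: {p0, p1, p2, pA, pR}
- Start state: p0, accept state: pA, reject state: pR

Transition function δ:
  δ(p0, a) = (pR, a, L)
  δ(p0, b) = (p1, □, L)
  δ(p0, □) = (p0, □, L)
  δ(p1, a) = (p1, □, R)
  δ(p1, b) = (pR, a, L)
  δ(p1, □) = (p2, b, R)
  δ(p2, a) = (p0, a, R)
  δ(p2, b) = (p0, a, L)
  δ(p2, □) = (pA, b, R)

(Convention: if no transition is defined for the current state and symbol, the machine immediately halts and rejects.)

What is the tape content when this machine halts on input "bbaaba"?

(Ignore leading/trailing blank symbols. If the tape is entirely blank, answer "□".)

Execution trace:
Initial: [p0]bbaaba
Step 1: δ(p0, b) = (p1, □, L) → [p1]□□baaba
Step 2: δ(p1, □) = (p2, b, R) → b[p2]□baaba
Step 3: δ(p2, □) = (pA, b, R) → bb[pA]baaba

The machine reaches the accept state pA and halts.

Final tape (ignoring leading/trailing blanks): bbbaaba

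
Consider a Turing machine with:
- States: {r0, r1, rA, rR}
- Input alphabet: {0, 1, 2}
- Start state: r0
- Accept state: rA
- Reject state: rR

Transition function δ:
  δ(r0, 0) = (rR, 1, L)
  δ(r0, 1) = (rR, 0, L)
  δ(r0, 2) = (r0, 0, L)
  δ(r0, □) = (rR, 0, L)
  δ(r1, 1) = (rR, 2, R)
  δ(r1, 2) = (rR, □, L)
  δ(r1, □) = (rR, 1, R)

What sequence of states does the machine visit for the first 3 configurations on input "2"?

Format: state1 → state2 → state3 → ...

Execution trace:
Initial: [r0]2
Step 1: δ(r0, 2) = (r0, 0, L) → [r0]□0
Step 2: δ(r0, □) = (rR, 0, L) → [rR]□00

The machine reaches the reject state rR and halts.

State sequence: r0 → r0 → rR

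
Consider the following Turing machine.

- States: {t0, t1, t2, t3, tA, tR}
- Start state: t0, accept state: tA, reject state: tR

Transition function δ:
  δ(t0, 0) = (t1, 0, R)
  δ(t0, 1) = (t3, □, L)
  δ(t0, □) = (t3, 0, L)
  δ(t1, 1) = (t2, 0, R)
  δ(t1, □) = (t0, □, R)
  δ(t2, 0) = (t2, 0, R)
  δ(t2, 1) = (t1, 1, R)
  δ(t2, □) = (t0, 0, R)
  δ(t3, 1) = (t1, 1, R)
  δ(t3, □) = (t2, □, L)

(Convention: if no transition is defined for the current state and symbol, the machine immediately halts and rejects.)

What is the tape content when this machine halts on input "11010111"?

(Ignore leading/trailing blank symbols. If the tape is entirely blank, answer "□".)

Execution trace:
Initial: [t0]11010111
Step 1: δ(t0, 1) = (t3, □, L) → [t3]□□1010111
Step 2: δ(t3, □) = (t2, □, L) → [t2]□□□1010111
Step 3: δ(t2, □) = (t0, 0, R) → 0[t0]□□1010111
Step 4: δ(t0, □) = (t3, 0, L) → [t3]00□1010111

No transition is defined for δ(t3, 0). By convention the machine halts and rejects.

Final tape (ignoring leading/trailing blanks): 00□1010111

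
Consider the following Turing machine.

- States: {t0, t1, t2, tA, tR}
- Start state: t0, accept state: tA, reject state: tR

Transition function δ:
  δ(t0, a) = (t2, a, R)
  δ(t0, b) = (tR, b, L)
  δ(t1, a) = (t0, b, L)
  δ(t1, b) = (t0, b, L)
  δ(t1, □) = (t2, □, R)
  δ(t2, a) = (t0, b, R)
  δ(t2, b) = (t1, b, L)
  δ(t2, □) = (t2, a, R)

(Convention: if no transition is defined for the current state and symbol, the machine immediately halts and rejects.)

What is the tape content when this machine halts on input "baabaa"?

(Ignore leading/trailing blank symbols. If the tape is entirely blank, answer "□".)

Execution trace:
Initial: [t0]baabaa
Step 1: δ(t0, b) = (tR, b, L) → [tR]□baabaa

The machine reaches the reject state tR and halts.

Final tape (ignoring leading/trailing blanks): baabaa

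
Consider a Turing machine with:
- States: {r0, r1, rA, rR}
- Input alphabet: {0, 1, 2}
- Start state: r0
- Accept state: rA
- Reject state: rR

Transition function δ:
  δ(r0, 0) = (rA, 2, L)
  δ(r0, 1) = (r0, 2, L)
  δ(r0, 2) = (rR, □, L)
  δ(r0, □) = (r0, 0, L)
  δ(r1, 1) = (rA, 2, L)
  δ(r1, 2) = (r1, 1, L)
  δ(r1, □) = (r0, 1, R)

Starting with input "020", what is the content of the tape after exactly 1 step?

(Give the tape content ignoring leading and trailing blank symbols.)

Execution trace:
Initial: [r0]020
Step 1: δ(r0, 0) = (rA, 2, L) → [rA]□220

The machine reaches the accept state rA and halts.

After 1 step, the tape (ignoring leading/trailing blanks) is: 220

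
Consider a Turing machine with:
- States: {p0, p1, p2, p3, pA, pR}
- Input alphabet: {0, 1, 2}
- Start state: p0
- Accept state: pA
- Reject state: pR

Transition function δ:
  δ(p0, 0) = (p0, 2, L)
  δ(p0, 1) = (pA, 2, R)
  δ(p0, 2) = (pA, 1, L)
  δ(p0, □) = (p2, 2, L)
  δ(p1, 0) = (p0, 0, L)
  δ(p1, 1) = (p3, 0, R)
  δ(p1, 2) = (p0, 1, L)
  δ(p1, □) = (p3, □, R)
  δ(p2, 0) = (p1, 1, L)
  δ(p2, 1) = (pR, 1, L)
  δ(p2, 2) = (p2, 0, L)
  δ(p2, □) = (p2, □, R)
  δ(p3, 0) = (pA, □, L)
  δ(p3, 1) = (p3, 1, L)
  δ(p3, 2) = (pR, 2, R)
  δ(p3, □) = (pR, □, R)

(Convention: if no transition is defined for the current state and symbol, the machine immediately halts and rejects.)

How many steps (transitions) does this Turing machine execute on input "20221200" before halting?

Execution trace:
Initial: [p0]20221200
Step 1: δ(p0, 2) = (pA, 1, L) → [pA]□10221200

The machine reaches the accept state pA and halts.

The machine executed 1 step before halting.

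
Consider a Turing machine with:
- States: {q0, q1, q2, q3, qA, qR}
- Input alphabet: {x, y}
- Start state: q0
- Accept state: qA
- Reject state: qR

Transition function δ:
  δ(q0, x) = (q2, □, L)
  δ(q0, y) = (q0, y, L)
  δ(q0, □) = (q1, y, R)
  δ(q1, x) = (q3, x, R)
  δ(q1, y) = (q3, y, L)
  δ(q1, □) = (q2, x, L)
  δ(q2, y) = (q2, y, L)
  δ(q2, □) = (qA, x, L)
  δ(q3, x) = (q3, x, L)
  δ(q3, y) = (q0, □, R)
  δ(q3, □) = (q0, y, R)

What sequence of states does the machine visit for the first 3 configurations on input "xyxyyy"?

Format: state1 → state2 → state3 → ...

Execution trace:
Initial: [q0]xyxyyy
Step 1: δ(q0, x) = (q2, □, L) → [q2]□□yxyyy
Step 2: δ(q2, □) = (qA, x, L) → [qA]□x□yxyyy

The machine reaches the accept state qA and halts.

State sequence: q0 → q2 → qA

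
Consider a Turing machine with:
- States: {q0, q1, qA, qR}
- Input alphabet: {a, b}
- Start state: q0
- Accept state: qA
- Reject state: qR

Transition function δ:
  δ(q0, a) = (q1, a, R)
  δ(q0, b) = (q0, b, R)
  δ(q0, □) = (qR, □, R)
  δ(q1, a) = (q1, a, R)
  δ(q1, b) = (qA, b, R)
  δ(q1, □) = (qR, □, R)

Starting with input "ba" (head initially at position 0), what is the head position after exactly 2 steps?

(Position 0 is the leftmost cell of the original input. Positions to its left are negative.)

Execution trace (head position shown):
Step 0: [q0]ba  (head at position 0)
Step 1: move right → b[q0]a  (head at position 1)
Step 2: move right → ba[q1]□  (head at position 2)

After 2 steps, the head is at position 2.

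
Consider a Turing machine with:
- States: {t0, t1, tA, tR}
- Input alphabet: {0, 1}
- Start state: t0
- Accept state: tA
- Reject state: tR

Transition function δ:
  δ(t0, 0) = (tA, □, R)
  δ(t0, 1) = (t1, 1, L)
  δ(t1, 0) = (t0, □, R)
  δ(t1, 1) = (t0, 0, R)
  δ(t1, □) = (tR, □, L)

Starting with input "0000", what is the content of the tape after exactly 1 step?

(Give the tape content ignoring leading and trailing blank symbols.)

Execution trace:
Initial: [t0]0000
Step 1: δ(t0, 0) = (tA, □, R) → □[tA]000

The machine reaches the accept state tA and halts.

After 1 step, the tape (ignoring leading/trailing blanks) is: 000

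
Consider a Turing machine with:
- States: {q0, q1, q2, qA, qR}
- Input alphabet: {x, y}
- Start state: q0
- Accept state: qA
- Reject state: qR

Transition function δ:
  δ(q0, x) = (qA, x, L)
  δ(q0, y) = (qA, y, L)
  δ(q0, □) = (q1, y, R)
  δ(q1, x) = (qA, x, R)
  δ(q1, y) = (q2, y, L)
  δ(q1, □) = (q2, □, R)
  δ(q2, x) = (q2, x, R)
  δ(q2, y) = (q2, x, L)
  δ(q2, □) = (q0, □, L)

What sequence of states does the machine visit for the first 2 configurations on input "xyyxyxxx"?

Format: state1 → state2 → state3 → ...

Execution trace:
Initial: [q0]xyyxyxxx
Step 1: δ(q0, x) = (qA, x, L) → [qA]□xyyxyxxx

The machine reaches the accept state qA and halts.

State sequence: q0 → qA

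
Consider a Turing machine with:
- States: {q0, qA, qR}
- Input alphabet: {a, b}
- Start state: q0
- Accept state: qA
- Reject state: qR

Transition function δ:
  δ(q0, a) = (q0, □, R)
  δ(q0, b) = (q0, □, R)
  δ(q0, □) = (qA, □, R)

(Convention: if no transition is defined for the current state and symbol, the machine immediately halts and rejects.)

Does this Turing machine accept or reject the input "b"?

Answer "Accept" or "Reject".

Execution trace:
Initial: [q0]b
Step 1: δ(q0, b) = (q0, □, R) → □[q0]□
Step 2: δ(q0, □) = (qA, □, R) → □□[qA]□

The machine reaches the accept state qA and halts.

Answer: Accept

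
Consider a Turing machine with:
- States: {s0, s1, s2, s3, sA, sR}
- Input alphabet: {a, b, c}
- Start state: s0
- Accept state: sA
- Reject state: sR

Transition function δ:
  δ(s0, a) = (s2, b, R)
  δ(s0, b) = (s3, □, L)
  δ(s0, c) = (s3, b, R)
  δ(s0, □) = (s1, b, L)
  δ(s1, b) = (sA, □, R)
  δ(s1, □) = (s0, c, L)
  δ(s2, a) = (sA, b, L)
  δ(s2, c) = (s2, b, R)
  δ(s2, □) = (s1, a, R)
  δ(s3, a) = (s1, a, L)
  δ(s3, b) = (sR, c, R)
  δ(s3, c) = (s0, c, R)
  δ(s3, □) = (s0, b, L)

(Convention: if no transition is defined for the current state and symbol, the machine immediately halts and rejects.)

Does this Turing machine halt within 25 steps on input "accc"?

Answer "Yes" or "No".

Execution trace:
Initial: [s0]accc
Step 1: δ(s0, a) = (s2, b, R) → b[s2]ccc
Step 2: δ(s2, c) = (s2, b, R) → bb[s2]cc
Step 3: δ(s2, c) = (s2, b, R) → bbb[s2]c
Step 4: δ(s2, c) = (s2, b, R) → bbbb[s2]□
Step 5: δ(s2, □) = (s1, a, R) → bbbba[s1]□
Step 6: δ(s1, □) = (s0, c, L) → bbbb[s0]ac
Step 7: δ(s0, a) = (s2, b, R) → bbbbb[s2]c
Step 8: δ(s2, c) = (s2, b, R) → bbbbbb[s2]□
Step 9: δ(s2, □) = (s1, a, R) → bbbbbba[s1]□
Step 10: δ(s1, □) = (s0, c, L) → bbbbbb[s0]ac
Step 11: δ(s0, a) = (s2, b, R) → bbbbbbb[s2]c
Step 12: δ(s2, c) = (s2, b, R) → bbbbbbbb[s2]□
Step 13: δ(s2, □) = (s1, a, R) → bbbbbbbba[s1]□
Step 14: δ(s1, □) = (s0, c, L) → bbbbbbbb[s0]ac
Step 15: δ(s0, a) = (s2, b, R) → bbbbbbbbb[s2]c
Step 16: δ(s2, c) = (s2, b, R) → bbbbbbbbbb[s2]□
Step 17: δ(s2, □) = (s1, a, R) → bbbbbbbbbba[s1]□
Step 18: δ(s1, □) = (s0, c, L) → bbbbbbbbbb[s0]ac
Step 19: δ(s0, a) = (s2, b, R) → bbbbbbbbbbb[s2]c
Step 20: δ(s2, c) = (s2, b, R) → bbbbbbbbbbbb[s2]□
Step 21: δ(s2, □) = (s1, a, R) → bbbbbbbbbbbba[s1]□
Step 22: δ(s1, □) = (s0, c, L) → bbbbbbbbbbbb[s0]ac
Step 23: δ(s0, a) = (s2, b, R) → bbbbbbbbbbbbb[s2]c
Step 24: δ(s2, c) = (s2, b, R) → bbbbbbbbbbbbbb[s2]□
Step 25: δ(s2, □) = (s1, a, R) → bbbbbbbbbbbbbba[s1]□

The machine has not reached a halting state after 25 steps.
The machine did not halt within the 25-step bound.

Answer: No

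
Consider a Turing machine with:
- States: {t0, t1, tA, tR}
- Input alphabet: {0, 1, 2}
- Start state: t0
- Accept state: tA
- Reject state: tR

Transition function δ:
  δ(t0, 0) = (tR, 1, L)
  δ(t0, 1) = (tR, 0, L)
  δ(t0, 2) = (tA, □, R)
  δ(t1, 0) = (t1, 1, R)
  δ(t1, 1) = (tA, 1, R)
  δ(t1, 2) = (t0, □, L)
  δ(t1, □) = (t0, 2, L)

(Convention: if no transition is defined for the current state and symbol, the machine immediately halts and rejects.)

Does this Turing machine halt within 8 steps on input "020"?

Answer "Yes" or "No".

Execution trace:
Initial: [t0]020
Step 1: δ(t0, 0) = (tR, 1, L) → [tR]□120

The machine reaches the reject state tR and halts.
The machine halted after 1 step (within the 8-step bound).

Answer: Yes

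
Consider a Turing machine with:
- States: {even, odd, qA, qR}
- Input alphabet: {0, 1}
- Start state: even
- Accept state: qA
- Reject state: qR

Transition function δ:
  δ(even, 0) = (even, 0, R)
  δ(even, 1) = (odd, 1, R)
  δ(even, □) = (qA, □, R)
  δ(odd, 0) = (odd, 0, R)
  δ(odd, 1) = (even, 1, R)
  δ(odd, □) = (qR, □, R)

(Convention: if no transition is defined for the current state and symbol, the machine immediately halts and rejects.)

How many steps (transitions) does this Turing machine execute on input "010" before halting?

Execution trace:
Initial: [even]010
Step 1: δ(even, 0) = (even, 0, R) → 0[even]10
Step 2: δ(even, 1) = (odd, 1, R) → 01[odd]0
Step 3: δ(odd, 0) = (odd, 0, R) → 010[odd]□
Step 4: δ(odd, □) = (qR, □, R) → 010□[qR]□

The machine reaches the reject state qR and halts.

The machine executed 4 steps before halting.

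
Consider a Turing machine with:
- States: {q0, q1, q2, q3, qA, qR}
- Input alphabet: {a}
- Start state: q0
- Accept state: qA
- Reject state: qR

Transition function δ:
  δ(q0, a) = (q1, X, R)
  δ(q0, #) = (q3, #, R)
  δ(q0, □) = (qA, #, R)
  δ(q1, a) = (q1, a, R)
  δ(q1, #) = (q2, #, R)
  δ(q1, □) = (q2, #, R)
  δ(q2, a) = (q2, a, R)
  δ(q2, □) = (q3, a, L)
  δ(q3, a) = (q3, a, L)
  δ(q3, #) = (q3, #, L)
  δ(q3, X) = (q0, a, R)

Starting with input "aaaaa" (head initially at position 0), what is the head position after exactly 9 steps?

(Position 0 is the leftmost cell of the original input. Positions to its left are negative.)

Execution trace (head position shown):
Step 0: [q0]aaaaa  (head at position 0)
Step 1: move right → X[q1]aaaa  (head at position 1)
Step 2: move right → Xa[q1]aaa  (head at position 2)
Step 3: move right → Xaa[q1]aa  (head at position 3)
Step 4: move right → Xaaa[q1]a  (head at position 4)
Step 5: move right → Xaaaa[q1]□  (head at position 5)
Step 6: move right → Xaaaa#[q2]□  (head at position 6)
Step 7: move left → Xaaaa[q3]#a  (head at position 5)
Step 8: move left → Xaaa[q3]a#a  (head at position 4)
Step 9: move left → Xaa[q3]aa#a  (head at position 3)

After 9 steps, the head is at position 3.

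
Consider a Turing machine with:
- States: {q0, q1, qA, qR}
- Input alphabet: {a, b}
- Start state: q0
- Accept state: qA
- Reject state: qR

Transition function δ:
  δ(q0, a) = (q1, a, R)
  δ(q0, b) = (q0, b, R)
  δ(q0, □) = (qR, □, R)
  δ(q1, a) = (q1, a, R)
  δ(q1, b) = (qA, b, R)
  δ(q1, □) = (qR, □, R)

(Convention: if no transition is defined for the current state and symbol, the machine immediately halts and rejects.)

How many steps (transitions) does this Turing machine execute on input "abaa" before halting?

Execution trace:
Initial: [q0]abaa
Step 1: δ(q0, a) = (q1, a, R) → a[q1]baa
Step 2: δ(q1, b) = (qA, b, R) → ab[qA]aa

The machine reaches the accept state qA and halts.

The machine executed 2 steps before halting.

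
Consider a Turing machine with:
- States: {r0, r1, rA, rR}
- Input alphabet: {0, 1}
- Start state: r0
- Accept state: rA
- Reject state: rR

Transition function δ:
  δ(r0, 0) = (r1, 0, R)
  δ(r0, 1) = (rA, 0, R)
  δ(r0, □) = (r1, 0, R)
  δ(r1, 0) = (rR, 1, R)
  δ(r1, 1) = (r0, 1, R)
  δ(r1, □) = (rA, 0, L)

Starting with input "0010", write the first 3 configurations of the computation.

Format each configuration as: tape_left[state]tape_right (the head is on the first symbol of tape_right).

Transitions applied:
Step 1: δ(r0, 0) = (r1, 0, R)
Step 2: δ(r1, 0) = (rR, 1, R)

The first 3 configurations are:
[r0]0010 ⊢ 0[r1]010 ⊢ 01[rR]10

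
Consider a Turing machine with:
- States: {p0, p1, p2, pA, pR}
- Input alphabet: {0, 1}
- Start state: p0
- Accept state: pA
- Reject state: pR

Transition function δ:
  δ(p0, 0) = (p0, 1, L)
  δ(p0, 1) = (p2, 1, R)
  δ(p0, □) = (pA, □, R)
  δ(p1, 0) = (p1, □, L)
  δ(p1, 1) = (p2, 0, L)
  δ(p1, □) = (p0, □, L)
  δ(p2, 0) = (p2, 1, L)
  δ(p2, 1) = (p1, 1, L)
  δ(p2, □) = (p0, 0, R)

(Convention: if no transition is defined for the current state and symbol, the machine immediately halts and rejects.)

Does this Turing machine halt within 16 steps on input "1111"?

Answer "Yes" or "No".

Execution trace:
Initial: [p0]1111
Step 1: δ(p0, 1) = (p2, 1, R) → 1[p2]111
Step 2: δ(p2, 1) = (p1, 1, L) → [p1]1111
Step 3: δ(p1, 1) = (p2, 0, L) → [p2]□0111
Step 4: δ(p2, □) = (p0, 0, R) → 0[p0]0111
Step 5: δ(p0, 0) = (p0, 1, L) → [p0]01111
Step 6: δ(p0, 0) = (p0, 1, L) → [p0]□11111
Step 7: δ(p0, □) = (pA, □, R) → □[pA]11111

The machine reaches the accept state pA and halts.
The machine halted after 7 steps (within the 16-step bound).

Answer: Yes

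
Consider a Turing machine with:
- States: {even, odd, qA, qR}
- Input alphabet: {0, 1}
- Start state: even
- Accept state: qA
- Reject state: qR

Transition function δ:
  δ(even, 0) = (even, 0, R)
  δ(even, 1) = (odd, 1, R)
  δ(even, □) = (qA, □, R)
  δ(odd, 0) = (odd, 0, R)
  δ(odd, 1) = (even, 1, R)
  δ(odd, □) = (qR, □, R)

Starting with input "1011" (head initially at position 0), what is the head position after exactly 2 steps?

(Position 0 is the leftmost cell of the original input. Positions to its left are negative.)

Execution trace (head position shown):
Step 0: [even]1011  (head at position 0)
Step 1: move right → 1[odd]011  (head at position 1)
Step 2: move right → 10[odd]11  (head at position 2)

After 2 steps, the head is at position 2.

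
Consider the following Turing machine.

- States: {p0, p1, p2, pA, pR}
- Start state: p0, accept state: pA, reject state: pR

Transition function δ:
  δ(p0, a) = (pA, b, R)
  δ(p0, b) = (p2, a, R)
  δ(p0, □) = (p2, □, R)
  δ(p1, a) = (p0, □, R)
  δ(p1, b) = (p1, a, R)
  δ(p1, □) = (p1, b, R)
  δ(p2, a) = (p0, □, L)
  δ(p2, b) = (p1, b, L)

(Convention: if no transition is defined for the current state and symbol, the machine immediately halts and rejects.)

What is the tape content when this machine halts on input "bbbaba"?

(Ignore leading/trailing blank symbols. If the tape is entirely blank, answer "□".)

Execution trace:
Initial: [p0]bbbaba
Step 1: δ(p0, b) = (p2, a, R) → a[p2]bbaba
Step 2: δ(p2, b) = (p1, b, L) → [p1]abbaba
Step 3: δ(p1, a) = (p0, □, R) → □[p0]bbaba
Step 4: δ(p0, b) = (p2, a, R) → □a[p2]baba
Step 5: δ(p2, b) = (p1, b, L) → □[p1]ababa
Step 6: δ(p1, a) = (p0, □, R) → □□[p0]baba
Step 7: δ(p0, b) = (p2, a, R) → □□a[p2]aba
Step 8: δ(p2, a) = (p0, □, L) → □□[p0]a□ba
Step 9: δ(p0, a) = (pA, b, R) → □□b[pA]□ba

The machine reaches the accept state pA and halts.

Final tape (ignoring leading/trailing blanks): b□ba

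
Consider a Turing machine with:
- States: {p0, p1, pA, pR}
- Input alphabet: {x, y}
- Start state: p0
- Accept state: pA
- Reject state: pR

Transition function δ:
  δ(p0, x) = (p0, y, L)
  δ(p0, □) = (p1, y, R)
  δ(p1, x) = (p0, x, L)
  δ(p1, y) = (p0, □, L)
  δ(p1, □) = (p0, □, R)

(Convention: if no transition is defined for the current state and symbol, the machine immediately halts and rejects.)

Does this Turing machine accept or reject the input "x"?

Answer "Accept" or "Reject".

Execution trace:
Initial: [p0]x
Step 1: δ(p0, x) = (p0, y, L) → [p0]□y
Step 2: δ(p0, □) = (p1, y, R) → y[p1]y
Step 3: δ(p1, y) = (p0, □, L) → [p0]y□

No transition is defined for δ(p0, y). By convention the machine halts and rejects.

Answer: Reject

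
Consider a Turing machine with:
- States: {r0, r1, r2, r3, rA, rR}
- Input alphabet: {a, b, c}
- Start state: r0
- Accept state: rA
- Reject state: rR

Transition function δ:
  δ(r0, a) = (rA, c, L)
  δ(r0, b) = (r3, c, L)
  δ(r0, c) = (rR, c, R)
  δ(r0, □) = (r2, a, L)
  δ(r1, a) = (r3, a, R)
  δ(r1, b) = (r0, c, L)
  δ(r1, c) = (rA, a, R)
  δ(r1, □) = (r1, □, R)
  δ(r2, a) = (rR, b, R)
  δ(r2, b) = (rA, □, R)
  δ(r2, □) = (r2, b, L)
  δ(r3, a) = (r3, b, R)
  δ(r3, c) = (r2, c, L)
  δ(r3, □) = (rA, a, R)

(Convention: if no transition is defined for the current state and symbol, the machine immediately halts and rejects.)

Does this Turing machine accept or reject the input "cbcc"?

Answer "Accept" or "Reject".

Execution trace:
Initial: [r0]cbcc
Step 1: δ(r0, c) = (rR, c, R) → c[rR]bcc

The machine reaches the reject state rR and halts.

Answer: Reject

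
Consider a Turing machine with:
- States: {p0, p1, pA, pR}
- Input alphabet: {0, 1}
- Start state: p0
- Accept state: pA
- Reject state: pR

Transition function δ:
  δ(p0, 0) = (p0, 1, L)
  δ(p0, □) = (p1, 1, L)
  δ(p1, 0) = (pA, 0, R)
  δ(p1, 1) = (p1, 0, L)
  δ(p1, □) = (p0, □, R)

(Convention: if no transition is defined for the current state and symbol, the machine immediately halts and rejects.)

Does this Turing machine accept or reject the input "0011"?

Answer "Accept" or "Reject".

Execution trace:
Initial: [p0]0011
Step 1: δ(p0, 0) = (p0, 1, L) → [p0]□1011
Step 2: δ(p0, □) = (p1, 1, L) → [p1]□11011
Step 3: δ(p1, □) = (p0, □, R) → □[p0]11011

No transition is defined for δ(p0, 1). By convention the machine halts and rejects.

Answer: Reject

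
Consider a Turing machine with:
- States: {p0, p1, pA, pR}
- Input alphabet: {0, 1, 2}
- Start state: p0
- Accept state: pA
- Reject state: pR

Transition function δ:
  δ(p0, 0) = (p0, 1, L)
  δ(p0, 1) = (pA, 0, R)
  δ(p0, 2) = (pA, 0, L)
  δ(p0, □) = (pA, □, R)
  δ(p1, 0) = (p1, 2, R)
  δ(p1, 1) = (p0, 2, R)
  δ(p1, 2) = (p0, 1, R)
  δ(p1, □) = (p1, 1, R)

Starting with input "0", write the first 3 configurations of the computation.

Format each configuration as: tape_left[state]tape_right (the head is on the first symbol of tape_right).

Transitions applied:
Step 1: δ(p0, 0) = (p0, 1, L)
Step 2: δ(p0, □) = (pA, □, R)

The first 3 configurations are:
[p0]0 ⊢ [p0]□1 ⊢ □[pA]1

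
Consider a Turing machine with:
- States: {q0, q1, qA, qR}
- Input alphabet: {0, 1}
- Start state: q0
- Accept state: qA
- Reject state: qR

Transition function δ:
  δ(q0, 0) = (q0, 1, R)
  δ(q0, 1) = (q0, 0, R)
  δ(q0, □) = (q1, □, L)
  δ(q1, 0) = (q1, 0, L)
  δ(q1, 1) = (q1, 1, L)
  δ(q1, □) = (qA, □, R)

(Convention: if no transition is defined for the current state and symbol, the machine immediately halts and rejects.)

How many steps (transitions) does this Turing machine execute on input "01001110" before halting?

Execution trace:
Initial: [q0]01001110
Step 1: δ(q0, 0) = (q0, 1, R) → 1[q0]1001110
Step 2: δ(q0, 1) = (q0, 0, R) → 10[q0]001110
Step 3: δ(q0, 0) = (q0, 1, R) → 101[q0]01110
Step 4: δ(q0, 0) = (q0, 1, R) → 1011[q0]1110
Step 5: δ(q0, 1) = (q0, 0, R) → 10110[q0]110
Step 6: δ(q0, 1) = (q0, 0, R) → 101100[q0]10
Step 7: δ(q0, 1) = (q0, 0, R) → 1011000[q0]0
Step 8: δ(q0, 0) = (q0, 1, R) → 10110001[q0]□
Step 9: δ(q0, □) = (q1, □, L) → 1011000[q1]1□
Step 10: δ(q1, 1) = (q1, 1, L) → 101100[q1]01□
Step 11: δ(q1, 0) = (q1, 0, L) → 10110[q1]001□
Step 12: δ(q1, 0) = (q1, 0, L) → 1011[q1]0001□
Step 13: δ(q1, 0) = (q1, 0, L) → 101[q1]10001□
Step 14: δ(q1, 1) = (q1, 1, L) → 10[q1]110001□
Step 15: δ(q1, 1) = (q1, 1, L) → 1[q1]0110001□
Step 16: δ(q1, 0) = (q1, 0, L) → [q1]10110001□
Step 17: δ(q1, 1) = (q1, 1, L) → [q1]□10110001□
Step 18: δ(q1, □) = (qA, □, R) → □[qA]10110001□

The machine reaches the accept state qA and halts.

The machine executed 18 steps before halting.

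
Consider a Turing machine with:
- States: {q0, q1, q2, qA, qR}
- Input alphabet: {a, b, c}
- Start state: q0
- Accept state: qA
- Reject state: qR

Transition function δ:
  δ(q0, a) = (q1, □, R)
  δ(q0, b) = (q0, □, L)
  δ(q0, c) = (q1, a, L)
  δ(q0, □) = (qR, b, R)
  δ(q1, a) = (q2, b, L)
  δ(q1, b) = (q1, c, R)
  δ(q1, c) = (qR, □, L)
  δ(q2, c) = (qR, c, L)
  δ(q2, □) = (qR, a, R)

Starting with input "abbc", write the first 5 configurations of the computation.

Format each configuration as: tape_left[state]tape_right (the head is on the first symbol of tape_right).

Transitions applied:
Step 1: δ(q0, a) = (q1, □, R)
Step 2: δ(q1, b) = (q1, c, R)
Step 3: δ(q1, b) = (q1, c, R)
Step 4: δ(q1, c) = (qR, □, L)

The first 5 configurations are:
[q0]abbc ⊢ □[q1]bbc ⊢ □c[q1]bc ⊢ □cc[q1]c ⊢ □c[qR]c□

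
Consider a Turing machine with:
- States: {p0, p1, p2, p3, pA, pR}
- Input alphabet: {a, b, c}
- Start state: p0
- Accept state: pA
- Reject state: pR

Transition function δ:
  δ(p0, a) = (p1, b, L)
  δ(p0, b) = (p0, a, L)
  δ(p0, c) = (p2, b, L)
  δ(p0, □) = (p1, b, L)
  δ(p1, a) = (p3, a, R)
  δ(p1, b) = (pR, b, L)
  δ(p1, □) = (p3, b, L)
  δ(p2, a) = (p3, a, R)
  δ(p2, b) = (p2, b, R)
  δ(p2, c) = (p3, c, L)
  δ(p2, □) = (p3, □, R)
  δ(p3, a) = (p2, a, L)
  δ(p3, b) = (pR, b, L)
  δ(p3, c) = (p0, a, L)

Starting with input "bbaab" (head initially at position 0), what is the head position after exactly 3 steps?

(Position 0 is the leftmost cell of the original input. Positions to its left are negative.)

Execution trace (head position shown):
Step 0: [p0]bbaab  (head at position 0)
Step 1: move left → [p0]□abaab  (head at position -1)
Step 2: move left → [p1]□babaab  (head at position -2)
Step 3: move left → [p3]□bbabaab  (head at position -3)

After 3 steps, the head is at position -3.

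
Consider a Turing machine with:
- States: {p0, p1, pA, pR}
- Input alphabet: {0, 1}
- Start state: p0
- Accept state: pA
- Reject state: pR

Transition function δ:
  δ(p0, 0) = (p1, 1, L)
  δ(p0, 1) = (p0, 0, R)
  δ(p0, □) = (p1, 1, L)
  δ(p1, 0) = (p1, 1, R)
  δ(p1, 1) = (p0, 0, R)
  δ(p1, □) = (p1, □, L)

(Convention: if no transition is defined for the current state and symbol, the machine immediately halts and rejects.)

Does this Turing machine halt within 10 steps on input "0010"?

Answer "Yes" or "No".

Execution trace:
Initial: [p0]0010
Step 1: δ(p0, 0) = (p1, 1, L) → [p1]□1010
Step 2: δ(p1, □) = (p1, □, L) → [p1]□□1010
Step 3: δ(p1, □) = (p1, □, L) → [p1]□□□1010
Step 4: δ(p1, □) = (p1, □, L) → [p1]□□□□1010
Step 5: δ(p1, □) = (p1, □, L) → [p1]□□□□□1010
Step 6: δ(p1, □) = (p1, □, L) → [p1]□□□□□□1010
Step 7: δ(p1, □) = (p1, □, L) → [p1]□□□□□□□1010
Step 8: δ(p1, □) = (p1, □, L) → [p1]□□□□□□□□1010
Step 9: δ(p1, □) = (p1, □, L) → [p1]□□□□□□□□□1010
Step 10: δ(p1, □) = (p1, □, L) → [p1]□□□□□□□□□□1010

The machine has not reached a halting state after 10 steps.
The machine did not halt within the 10-step bound.

Answer: No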